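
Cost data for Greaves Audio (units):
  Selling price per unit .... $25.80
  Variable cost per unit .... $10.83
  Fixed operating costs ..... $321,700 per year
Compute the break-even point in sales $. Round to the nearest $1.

Contribution margin per unit = $25.80 − $10.83 = $14.97, a CM ratio of $14.97 ÷ $25.80 = 0.5802.
Break-even sales = FC ÷ CM ratio = $321,700 × $25.80 / $14.97 = $554,433.

$554,433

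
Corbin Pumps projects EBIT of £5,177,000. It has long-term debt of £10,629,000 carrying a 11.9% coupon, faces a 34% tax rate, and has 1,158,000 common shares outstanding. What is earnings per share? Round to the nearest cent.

£2.23

Interest = £1,264,851.00, so EBT = £5,177,000 − £1,264,851.00 = £3,912,149.00.
After tax at 34%: net income = £3,912,149.00 × 0.66 = £2,582,018.34.
Per share: £2,582,018.34 / 1,158,000 shares = £2.23.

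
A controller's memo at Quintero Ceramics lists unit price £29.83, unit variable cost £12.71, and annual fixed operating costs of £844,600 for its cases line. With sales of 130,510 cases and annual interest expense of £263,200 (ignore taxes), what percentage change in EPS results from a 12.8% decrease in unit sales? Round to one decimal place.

Total contribution margin = 130,510 × £17.12 = £2,234,331.20.
EBIT = £2,234,331.20 − £844,600 = £1,389,731.20.
After interest of £263,200.00, pre-tax earnings = £1,126,531.20.
Degree of combined leverage = contribution ÷ (EBIT − I) = £2,234,331.20 ÷ £1,126,531.20 = 1.9834.
%ΔEPS = DCL × %ΔSales = 1.9834 × -12.8% = -25.4%.

-25.4%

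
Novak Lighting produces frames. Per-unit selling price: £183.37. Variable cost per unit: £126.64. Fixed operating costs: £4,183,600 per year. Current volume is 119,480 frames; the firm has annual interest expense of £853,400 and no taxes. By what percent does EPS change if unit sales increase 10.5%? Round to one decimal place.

At 119,480 units, contribution = 119,480 × £56.73 = £6,778,100.40.
Subtracting fixed costs: EBIT = £6,778,100.40 − £4,183,600 = £2,594,500.40.
After interest of £853,400.00, pre-tax earnings = £1,741,100.40.
DCL = total CM / (EBIT − I) = £6,778,100.40 / £1,741,100.40 = 3.8930.
EPS therefore changes by 3.8930 × (+10.5%) = +40.9%.

+40.9%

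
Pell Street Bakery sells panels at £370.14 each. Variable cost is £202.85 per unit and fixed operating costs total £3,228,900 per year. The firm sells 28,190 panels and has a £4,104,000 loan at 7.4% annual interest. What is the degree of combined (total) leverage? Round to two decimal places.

At 28,190 units, contribution = 28,190 × £167.29 = £4,715,905.10.
Subtracting fixed costs: EBIT = £4,715,905.10 − £3,228,900 = £1,487,005.10. Interest = £303,696.00.
DOL = £4,715,905.10 ÷ £1,487,005.10 = 3.1714; DFL = £1,487,005.10 ÷ £1,183,309.10 = 1.2566.
Combined leverage = 3.1714 × 1.2566 = 3.9852.

3.99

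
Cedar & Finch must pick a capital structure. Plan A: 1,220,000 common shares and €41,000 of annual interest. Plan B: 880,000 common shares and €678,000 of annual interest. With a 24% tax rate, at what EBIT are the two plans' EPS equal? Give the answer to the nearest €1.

€2,326,706

At indifference, (EBIT − 41,000)(1 − t)/1,220,000 = (EBIT − 678,000)(1 − t)/880,000.
Cancelling (1 − t) and cross-multiplying: 880,000·(EBIT − 41,000) = 1,220,000·(EBIT − 678,000).
Solving, EBIT = (678,000·1,220,000 − 41,000·880,000) / (1,220,000 − 880,000) = 791,080,000,000 / 340,000 = 2,326,705.88.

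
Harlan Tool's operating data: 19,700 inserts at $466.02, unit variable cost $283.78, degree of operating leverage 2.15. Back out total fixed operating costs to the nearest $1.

$1,920,301

Total contribution margin = 19,700 × $182.24 = $3,590,128.00.
DOL = contribution / EBIT, so EBIT = $3,590,128.00 / 2.15 = $1,669,826.98.
And FC = contribution − EBIT = $3,590,128.00 − $1,669,826.98 = $1,920,301.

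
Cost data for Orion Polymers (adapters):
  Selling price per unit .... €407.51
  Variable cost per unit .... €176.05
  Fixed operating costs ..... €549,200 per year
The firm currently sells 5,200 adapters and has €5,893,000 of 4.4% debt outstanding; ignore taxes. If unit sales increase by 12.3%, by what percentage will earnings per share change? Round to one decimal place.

+37.5%

Total contribution margin = 5,200 × €231.46 = €1,203,592.00.
Operating income = contribution − fixed costs = €1,203,592.00 − €549,200 = €654,392.00.
After interest of €259,292.00, pre-tax earnings = €395,100.00.
Degree of combined leverage = contribution ÷ (EBIT − I) = €1,203,592.00 ÷ €395,100.00 = 3.0463.
EPS therefore changes by 3.0463 × (+12.3%) = +37.5%.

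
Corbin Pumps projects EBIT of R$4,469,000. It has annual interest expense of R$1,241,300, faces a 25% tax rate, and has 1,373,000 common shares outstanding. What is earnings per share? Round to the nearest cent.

Interest = R$1,241,300.00, so EBT = R$4,469,000 − R$1,241,300.00 = R$3,227,700.00.
Net income = R$3,227,700.00 × (1 − 0.25) = R$2,420,775.00.
EPS = R$2,420,775.00 ÷ 1,373,000 = R$1.76.

R$1.76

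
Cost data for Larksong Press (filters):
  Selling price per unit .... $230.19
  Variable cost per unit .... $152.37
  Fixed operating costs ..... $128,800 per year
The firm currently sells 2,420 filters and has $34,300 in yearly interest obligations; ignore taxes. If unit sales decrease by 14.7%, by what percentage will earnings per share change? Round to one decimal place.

Contribution at this volume is 2,420 × $77.82 = $188,324.40.
Subtracting fixed costs: EBIT = $188,324.40 − $128,800 = $59,524.40.
Interest = $34,300.00, so EBIT − I = $25,224.40.
DCL = total CM / (EBIT − I) = $188,324.40 / $25,224.40 = 7.4660.
EPS therefore changes by 7.4660 × (-14.7%) = -109.7%.

-109.7%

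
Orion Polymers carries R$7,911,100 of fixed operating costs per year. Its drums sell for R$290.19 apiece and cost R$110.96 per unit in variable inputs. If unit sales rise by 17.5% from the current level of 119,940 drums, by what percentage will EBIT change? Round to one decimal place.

Total contribution margin = 119,940 × R$179.23 = R$21,496,846.20.
EBIT = R$21,496,846.20 − R$7,911,100 = R$13,585,746.20.
So DOL = total CM / EBIT = R$21,496,846.20 / R$13,585,746.20 = 1.5823.
Operating income changes by 1.5823 × +17.5% = +27.7%.

+27.7%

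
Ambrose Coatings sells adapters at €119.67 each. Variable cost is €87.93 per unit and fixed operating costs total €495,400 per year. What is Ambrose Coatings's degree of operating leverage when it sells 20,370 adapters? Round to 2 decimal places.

Total contribution margin = 20,370 × €31.74 = €646,543.80.
EBIT = €646,543.80 − €495,400 = €151,143.80.
DOL = contribution ÷ EBIT = €646,543.80 ÷ €151,143.80 = 4.2777.

4.28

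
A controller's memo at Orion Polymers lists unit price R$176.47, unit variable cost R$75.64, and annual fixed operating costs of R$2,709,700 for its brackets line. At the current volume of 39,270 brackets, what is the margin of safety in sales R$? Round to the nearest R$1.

Unit CM = price − variable cost = R$176.47 − R$75.64 = R$100.83. Break-even units = R$2,709,700 ÷ R$100.83 = 26,873.95; break-even revenue = 26,873.95 × R$176.47 = R$4,742,445.29.
Actual sales revenue = 39,270 × R$176.47 = R$6,929,976.90.
Margin of safety = R$6,929,976.90 − R$4,742,445.29 = R$2,187,532.

R$2,187,532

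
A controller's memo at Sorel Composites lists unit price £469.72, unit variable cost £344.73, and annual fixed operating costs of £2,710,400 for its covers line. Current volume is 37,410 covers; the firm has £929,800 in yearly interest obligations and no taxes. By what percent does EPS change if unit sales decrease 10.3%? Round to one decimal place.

-46.5%

Contribution at this volume is 37,410 × £124.99 = £4,675,875.90.
Operating income = contribution − fixed costs = £4,675,875.90 − £2,710,400 = £1,965,475.90.
After interest of £929,800.00, pre-tax earnings = £1,035,675.90.
DCL = total CM / (EBIT − I) = £4,675,875.90 / £1,035,675.90 = 4.5148.
EPS therefore changes by 4.5148 × (-10.3%) = -46.5%.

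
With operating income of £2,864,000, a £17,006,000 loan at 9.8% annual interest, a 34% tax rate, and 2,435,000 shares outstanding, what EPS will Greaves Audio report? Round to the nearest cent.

£0.32

Interest = £1,666,588.00, so EBT = £2,864,000 − £1,666,588.00 = £1,197,412.00.
Net income = £1,197,412.00 × (1 − 0.34) = £790,291.92.
EPS = £790,291.92 ÷ 2,435,000 = £0.32.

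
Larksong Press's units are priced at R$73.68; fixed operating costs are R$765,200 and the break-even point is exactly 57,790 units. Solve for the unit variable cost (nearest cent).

R$60.44

At break-even, FC = Q × (P − VC), so P − VC = R$765,200 ÷ 57,790 = R$13.2410.
Variable cost per unit = R$73.68 − R$13.2410 = R$60.44.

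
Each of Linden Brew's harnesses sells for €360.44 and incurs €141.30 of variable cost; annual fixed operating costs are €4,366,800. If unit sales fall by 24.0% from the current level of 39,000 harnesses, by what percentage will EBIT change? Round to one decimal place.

-49.1%

Contribution at this volume is 39,000 × €219.14 = €8,546,460.00.
EBIT = €8,546,460.00 − €4,366,800 = €4,179,660.00.
Degree of operating leverage = €8,546,460.00 / €4,179,660.00 = 2.0448.
Operating income changes by 2.0448 × -24.0% = -49.1%.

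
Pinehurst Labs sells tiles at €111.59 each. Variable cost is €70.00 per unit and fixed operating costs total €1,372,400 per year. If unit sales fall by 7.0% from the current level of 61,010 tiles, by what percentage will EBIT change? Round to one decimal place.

-15.2%

Contribution at this volume is 61,010 × €41.59 = €2,537,405.90.
EBIT = €2,537,405.90 − €1,372,400 = €1,165,005.90.
DOL = contribution ÷ EBIT = €2,537,405.90 ÷ €1,165,005.90 = 2.1780.
%ΔEBIT = DOL × %ΔSales = 2.1780 × -7.0% = -15.2%.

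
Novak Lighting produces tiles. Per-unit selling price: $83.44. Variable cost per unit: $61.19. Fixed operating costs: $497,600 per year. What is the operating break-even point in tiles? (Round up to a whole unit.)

22,365 tiles

Unit CM = price − variable cost = $83.44 − $61.19 = $22.25.
Break-even volume = fixed costs ÷ CM per unit = $497,600 ÷ $22.25 = 22,364.04, so 22,365 tiles.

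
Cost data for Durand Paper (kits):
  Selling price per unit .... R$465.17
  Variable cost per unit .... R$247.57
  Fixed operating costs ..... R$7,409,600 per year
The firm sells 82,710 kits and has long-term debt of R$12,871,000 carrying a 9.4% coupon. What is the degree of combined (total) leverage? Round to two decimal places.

At 82,710 units, contribution = 82,710 × R$217.60 = R$17,997,696.00.
EBIT = R$17,997,696.00 − R$7,409,600 = R$10,588,096.00. Interest = R$1,209,874.00, so EBIT − I = R$9,378,222.00.
Degree of total leverage = total CM / (EBIT − interest) = R$17,997,696.00 / R$9,378,222.00 = 1.9191.

1.92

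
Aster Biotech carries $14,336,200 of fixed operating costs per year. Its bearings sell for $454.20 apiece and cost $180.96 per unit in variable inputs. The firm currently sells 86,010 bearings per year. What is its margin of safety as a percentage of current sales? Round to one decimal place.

Contribution margin per unit = $454.20 − $180.96 = $273.24. Break-even units = $14,336,200 ÷ $273.24 = 52,467.43; break-even revenue = 52,467.43 × $454.20 = $23,830,705.75.
Current sales = 86,010 × $454.20 = $39,065,742.00.
Margin of safety = ($39,065,742.00 − $23,830,705.75) ÷ $39,065,742.00 = 39.0%.

39.0%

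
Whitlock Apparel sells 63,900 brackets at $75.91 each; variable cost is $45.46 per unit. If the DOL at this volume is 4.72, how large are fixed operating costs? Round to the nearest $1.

At 63,900 units, contribution = 63,900 × $30.45 = $1,945,755.00.
Since DOL = CM ÷ EBIT, EBIT = $1,945,755.00 ÷ 4.72 = $412,236.23.
And FC = contribution − EBIT = $1,945,755.00 − $412,236.23 = $1,533,519.

$1,533,519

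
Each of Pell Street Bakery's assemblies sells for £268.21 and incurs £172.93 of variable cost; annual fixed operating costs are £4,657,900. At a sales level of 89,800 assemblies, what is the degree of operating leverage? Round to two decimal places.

2.19

Contribution at this volume is 89,800 × £95.28 = £8,556,144.00.
Subtracting fixed costs: EBIT = £8,556,144.00 − £4,657,900 = £3,898,244.00.
Degree of operating leverage = £8,556,144.00 / £3,898,244.00 = 2.1949.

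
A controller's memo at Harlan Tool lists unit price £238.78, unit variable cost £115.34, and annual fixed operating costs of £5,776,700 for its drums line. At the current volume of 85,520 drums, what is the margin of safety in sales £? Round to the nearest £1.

£9,246,126

Contribution margin per unit = £238.78 − £115.34 = £123.44. Break-even units = £5,776,700 ÷ £123.44 = 46,797.63; break-even revenue = 46,797.63 × £238.78 = £11,174,339.16.
Actual sales revenue = 85,520 × £238.78 = £20,420,465.60.
Margin of safety = £20,420,465.60 − £11,174,339.16 = £9,246,126.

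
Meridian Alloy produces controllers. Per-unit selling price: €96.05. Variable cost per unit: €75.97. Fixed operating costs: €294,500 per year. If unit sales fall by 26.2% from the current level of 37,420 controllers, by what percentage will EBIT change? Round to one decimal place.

-43.1%

Contribution at this volume is 37,420 × €20.08 = €751,393.60.
Subtracting fixed costs: EBIT = €751,393.60 − €294,500 = €456,893.60.
Degree of operating leverage = €751,393.60 / €456,893.60 = 1.6446.
%ΔEBIT = DOL × %ΔSales = 1.6446 × -26.2% = -43.1%.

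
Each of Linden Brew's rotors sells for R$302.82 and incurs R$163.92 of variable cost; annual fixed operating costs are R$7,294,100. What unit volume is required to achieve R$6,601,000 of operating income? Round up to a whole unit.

Contribution margin per unit = R$302.82 − R$163.92 = R$138.90.
Need Q such that Q × R$138.90 − R$7,294,100 = R$6,601,000, i.e. Q = R$13,895,100 / R$138.90 = 100,036.72 → 100,037.

100,037 rotors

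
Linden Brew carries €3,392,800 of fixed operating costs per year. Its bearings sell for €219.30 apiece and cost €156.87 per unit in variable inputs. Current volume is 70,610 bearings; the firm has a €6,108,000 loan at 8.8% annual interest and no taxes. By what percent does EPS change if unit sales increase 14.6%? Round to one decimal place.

+134.7%

At 70,610 units, contribution = 70,610 × €62.43 = €4,408,182.30.
EBIT = €4,408,182.30 − €3,392,800 = €1,015,382.30.
After interest of €537,504.00, pre-tax earnings = €477,878.30.
Degree of combined leverage = contribution ÷ (EBIT − I) = €4,408,182.30 ÷ €477,878.30 = 9.2245.
%ΔEPS = DCL × %ΔSales = 9.2245 × +14.6% = +134.7%.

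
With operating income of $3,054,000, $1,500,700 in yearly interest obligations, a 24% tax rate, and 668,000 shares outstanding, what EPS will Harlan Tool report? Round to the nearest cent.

Interest = $1,500,700.00, so EBT = $3,054,000 − $1,500,700.00 = $1,553,300.00.
After tax at 24%: net income = $1,553,300.00 × 0.76 = $1,180,508.00.
EPS = $1,180,508.00 ÷ 668,000 = $1.77.

$1.77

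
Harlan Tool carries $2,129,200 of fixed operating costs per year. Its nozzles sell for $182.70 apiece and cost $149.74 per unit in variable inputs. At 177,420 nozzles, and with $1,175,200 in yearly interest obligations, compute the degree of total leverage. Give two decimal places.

2.30

At 177,420 units, contribution = 177,420 × $32.96 = $5,847,763.20.
Subtracting fixed costs: EBIT = $5,847,763.20 − $2,129,200 = $3,718,563.20. Interest = $1,175,200.00, so EBIT − I = $2,543,363.20.
DCL = contribution ÷ (EBIT − I) = $5,847,763.20 ÷ $2,543,363.20 = 2.2992.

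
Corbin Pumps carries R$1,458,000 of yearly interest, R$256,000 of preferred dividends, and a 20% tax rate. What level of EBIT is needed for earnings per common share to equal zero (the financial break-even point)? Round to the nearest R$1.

R$1,778,000

Preferred dividends are paid after tax, so their pre-tax equivalent is R$256,000 ÷ (1 − 0.20) = R$320,000.00.
EPS = 0 when EBIT covers interest plus the pre-tax preferred burden: R$1,458,000 + R$320,000.00 = R$1,778,000.00.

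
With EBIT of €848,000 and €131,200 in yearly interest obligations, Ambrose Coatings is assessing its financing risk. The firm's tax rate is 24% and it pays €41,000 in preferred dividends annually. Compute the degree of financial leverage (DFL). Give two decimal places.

Interest = €131,200.00.
Preferred dividends grossed up pre-tax: €41,000 / (1 − 0.24) = €53,947.37.
DFL = EBIT ÷ [EBIT − I − D_p/(1−t)] = €848,000 ÷ [€848,000 − €131,200.00 − €53,947.37] = €848,000 ÷ €662,852.63 = 1.2793.

1.28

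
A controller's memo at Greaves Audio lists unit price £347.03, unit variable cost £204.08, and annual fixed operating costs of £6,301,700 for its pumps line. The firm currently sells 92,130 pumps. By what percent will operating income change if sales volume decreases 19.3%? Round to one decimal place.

-37.0%

Total contribution margin = 92,130 × £142.95 = £13,169,983.50.
EBIT = £13,169,983.50 − £6,301,700 = £6,868,283.50.
So DOL = total CM / EBIT = £13,169,983.50 / £6,868,283.50 = 1.9175.
%ΔEBIT = DOL × %ΔSales = 1.9175 × -19.3% = -37.0%.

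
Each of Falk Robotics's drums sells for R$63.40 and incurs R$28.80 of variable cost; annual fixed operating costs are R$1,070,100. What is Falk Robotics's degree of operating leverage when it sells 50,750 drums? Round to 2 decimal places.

2.56

At 50,750 units, contribution = 50,750 × R$34.60 = R$1,755,950.00.
Operating income = contribution − fixed costs = R$1,755,950.00 − R$1,070,100 = R$685,850.00.
DOL = contribution ÷ EBIT = R$1,755,950.00 ÷ R$685,850.00 = 2.5603.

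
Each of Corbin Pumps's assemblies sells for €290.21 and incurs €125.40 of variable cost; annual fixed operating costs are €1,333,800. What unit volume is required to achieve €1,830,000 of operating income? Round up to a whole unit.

Unit CM = price − variable cost = €290.21 − €125.40 = €164.81.
Required volume = (fixed costs + target profit) ÷ CM = (€1,333,800 + €1,830,000) ÷ €164.81 = 19,196.65, so 19,197 assemblies.

19,197 assemblies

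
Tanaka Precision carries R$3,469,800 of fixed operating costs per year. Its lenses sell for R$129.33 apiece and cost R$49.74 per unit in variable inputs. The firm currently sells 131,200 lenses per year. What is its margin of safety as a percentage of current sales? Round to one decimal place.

66.8%

Each unit contributes R$129.33 − R$49.74 = R$79.59. Break-even units = R$3,469,800 ÷ R$79.59 = 43,595.93; break-even revenue = 43,595.93 × R$129.33 = R$5,638,261.52.
Actual sales revenue = 131,200 × R$129.33 = R$16,968,096.00.
Margin of safety = (R$16,968,096.00 − R$5,638,261.52) ÷ R$16,968,096.00 = 66.8%.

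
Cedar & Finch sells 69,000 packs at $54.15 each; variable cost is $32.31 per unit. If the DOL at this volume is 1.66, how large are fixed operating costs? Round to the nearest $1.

Contribution at this volume is 69,000 × $21.84 = $1,506,960.00.
Since DOL = CM ÷ EBIT, EBIT = $1,506,960.00 ÷ 1.66 = $907,807.23.
And FC = contribution − EBIT = $1,506,960.00 − $907,807.23 = $599,153.

$599,153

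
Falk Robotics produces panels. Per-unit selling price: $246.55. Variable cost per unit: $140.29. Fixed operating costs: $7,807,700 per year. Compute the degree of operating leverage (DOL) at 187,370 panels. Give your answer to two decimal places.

At 187,370 units, contribution = 187,370 × $106.26 = $19,909,936.20.
Subtracting fixed costs: EBIT = $19,909,936.20 − $7,807,700 = $12,102,236.20.
DOL = contribution ÷ EBIT = $19,909,936.20 ÷ $12,102,236.20 = 1.6451.

1.65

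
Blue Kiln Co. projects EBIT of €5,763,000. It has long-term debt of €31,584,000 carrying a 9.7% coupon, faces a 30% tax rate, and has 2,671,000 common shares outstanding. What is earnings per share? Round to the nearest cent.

Interest = €3,063,648.00, so EBT = €5,763,000 − €3,063,648.00 = €2,699,352.00.
After tax at 30%: net income = €2,699,352.00 × 0.70 = €1,889,546.40.
EPS = €1,889,546.40 ÷ 2,671,000 = €0.71.

€0.71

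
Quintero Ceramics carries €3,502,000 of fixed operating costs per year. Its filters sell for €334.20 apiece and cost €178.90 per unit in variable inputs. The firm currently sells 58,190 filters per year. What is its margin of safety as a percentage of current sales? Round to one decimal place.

61.2%

Contribution margin per unit = €334.20 − €178.90 = €155.30. Break-even units = €3,502,000 ÷ €155.30 = 22,549.90; break-even revenue = 22,549.90 × €334.20 = €7,536,177.72.
Current sales = 58,190 × €334.20 = €19,447,098.00.
Margin of safety = (€19,447,098.00 − €7,536,177.72) ÷ €19,447,098.00 = 61.2%.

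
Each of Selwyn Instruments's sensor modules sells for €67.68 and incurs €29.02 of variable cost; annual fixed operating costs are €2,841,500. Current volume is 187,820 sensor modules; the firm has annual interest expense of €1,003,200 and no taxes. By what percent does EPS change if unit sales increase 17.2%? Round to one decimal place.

Total contribution margin = 187,820 × €38.66 = €7,261,121.20.
Operating income = contribution − fixed costs = €7,261,121.20 − €2,841,500 = €4,419,621.20.
After interest of €1,003,200.00, pre-tax earnings = €3,416,421.20.
DCL = total CM / (EBIT − I) = €7,261,121.20 / €3,416,421.20 = 2.1254.
%ΔEPS = DCL × %ΔSales = 2.1254 × +17.2% = +36.6%.

+36.6%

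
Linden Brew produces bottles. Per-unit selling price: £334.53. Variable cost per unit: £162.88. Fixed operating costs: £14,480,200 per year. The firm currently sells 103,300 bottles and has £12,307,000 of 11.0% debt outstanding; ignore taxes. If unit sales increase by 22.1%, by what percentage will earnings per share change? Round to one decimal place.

+206.5%

At 103,300 units, contribution = 103,300 × £171.65 = £17,731,445.00.
Subtracting fixed costs: EBIT = £17,731,445.00 − £14,480,200 = £3,251,245.00.
Interest = £1,353,770.00, so EBIT − I = £1,897,475.00.
Degree of combined leverage = contribution ÷ (EBIT − I) = £17,731,445.00 ÷ £1,897,475.00 = 9.3448.
%ΔEPS = DCL × %ΔSales = 9.3448 × +22.1% = +206.5%.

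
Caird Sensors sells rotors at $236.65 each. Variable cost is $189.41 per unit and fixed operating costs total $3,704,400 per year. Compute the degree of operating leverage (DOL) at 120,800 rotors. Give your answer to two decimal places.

At 120,800 units, contribution = 120,800 × $47.24 = $5,706,592.00.
EBIT = $5,706,592.00 − $3,704,400 = $2,002,192.00.
Degree of operating leverage = $5,706,592.00 / $2,002,192.00 = 2.8502.

2.85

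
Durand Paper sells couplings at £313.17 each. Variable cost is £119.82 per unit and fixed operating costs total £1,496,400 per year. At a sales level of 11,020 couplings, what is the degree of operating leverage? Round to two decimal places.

Contribution at this volume is 11,020 × £193.35 = £2,130,717.00.
EBIT = £2,130,717.00 − £1,496,400 = £634,317.00.
So DOL = total CM / EBIT = £2,130,717.00 / £634,317.00 = 3.3591.

3.36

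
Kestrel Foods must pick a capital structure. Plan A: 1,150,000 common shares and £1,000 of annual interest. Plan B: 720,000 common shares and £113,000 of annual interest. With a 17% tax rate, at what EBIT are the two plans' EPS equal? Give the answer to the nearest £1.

£300,535

Set EPS_A = EPS_B: (EBIT − £1,000)(1 − 0.17) ÷ 1,150,000 = (EBIT − £113,000)(1 − 0.17) ÷ 720,000.
Cancelling (1 − t) and cross-multiplying: 720,000·(EBIT − 1,000) = 1,150,000·(EBIT − 113,000).
Solving, EBIT = (113,000·1,150,000 − 1,000·720,000) / (1,150,000 − 720,000) = 129,230,000,000 / 430,000 = 300,534.88.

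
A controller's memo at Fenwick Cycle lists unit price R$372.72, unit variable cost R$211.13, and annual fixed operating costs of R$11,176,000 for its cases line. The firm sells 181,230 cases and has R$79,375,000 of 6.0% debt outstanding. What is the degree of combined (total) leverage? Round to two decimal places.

2.19

At 181,230 units, contribution = 181,230 × R$161.59 = R$29,284,955.70.
Operating income = contribution − fixed costs = R$29,284,955.70 − R$11,176,000 = R$18,108,955.70. Interest = R$4,762,500.00, so EBIT − I = R$13,346,455.70.
Degree of total leverage = total CM / (EBIT − interest) = R$29,284,955.70 / R$13,346,455.70 = 2.1942.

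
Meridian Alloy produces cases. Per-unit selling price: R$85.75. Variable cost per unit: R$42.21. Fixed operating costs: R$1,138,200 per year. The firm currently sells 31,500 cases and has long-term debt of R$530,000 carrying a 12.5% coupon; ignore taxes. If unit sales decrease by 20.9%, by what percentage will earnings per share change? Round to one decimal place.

-171.6%

At 31,500 units, contribution = 31,500 × R$43.54 = R$1,371,510.00.
Subtracting fixed costs: EBIT = R$1,371,510.00 − R$1,138,200 = R$233,310.00.
Interest = R$66,250.00, so EBIT − I = R$167,060.00.
Degree of combined leverage = contribution ÷ (EBIT − I) = R$1,371,510.00 ÷ R$167,060.00 = 8.2097.
%ΔEPS = DCL × %ΔSales = 8.2097 × -20.9% = -171.6%.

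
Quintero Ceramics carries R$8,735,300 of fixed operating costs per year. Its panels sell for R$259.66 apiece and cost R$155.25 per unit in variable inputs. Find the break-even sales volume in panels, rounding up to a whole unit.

83,664 panels

Unit CM = price − variable cost = R$259.66 − R$155.25 = R$104.41.
Units to break even: R$8,735,300 ÷ R$104.41 = 83,663.44, rounded up to 83,664.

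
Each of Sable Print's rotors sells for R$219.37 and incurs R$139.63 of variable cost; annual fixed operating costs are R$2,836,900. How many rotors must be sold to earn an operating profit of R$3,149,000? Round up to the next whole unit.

Unit CM = price − variable cost = R$219.37 − R$139.63 = R$79.74.
Required volume = (fixed costs + target profit) ÷ CM = (R$2,836,900 + R$3,149,000) ÷ R$79.74 = 75,067.72, so 75,068 rotors.

75,068 rotors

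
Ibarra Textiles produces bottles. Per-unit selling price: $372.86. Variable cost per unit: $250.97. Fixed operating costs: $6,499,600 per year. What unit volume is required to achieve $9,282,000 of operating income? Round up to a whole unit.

129,475 bottles

Each unit contributes $372.86 − $250.97 = $121.89.
Need Q such that Q × $121.89 − $6,499,600 = $9,282,000, i.e. Q = $15,781,600 / $121.89 = 129,474.12 → 129,475.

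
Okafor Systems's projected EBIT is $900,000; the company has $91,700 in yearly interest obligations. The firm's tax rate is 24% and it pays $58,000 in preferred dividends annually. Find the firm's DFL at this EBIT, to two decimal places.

Annual interest charges come to $91,700.00.
Preferred dividends grossed up pre-tax: $58,000 / (1 − 0.24) = $76,315.79.
DFL = EBIT ÷ [EBIT − I − D_p/(1−t)] = $900,000 ÷ [$900,000 − $91,700.00 − $76,315.79] = $900,000 ÷ $731,984.21 = 1.2295.

1.23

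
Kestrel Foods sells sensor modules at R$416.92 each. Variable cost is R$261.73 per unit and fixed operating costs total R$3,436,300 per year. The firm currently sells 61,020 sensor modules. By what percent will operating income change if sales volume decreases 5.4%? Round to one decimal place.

-8.5%

Contribution at this volume is 61,020 × R$155.19 = R$9,469,693.80.
EBIT = R$9,469,693.80 − R$3,436,300 = R$6,033,393.80.
Degree of operating leverage = R$9,469,693.80 / R$6,033,393.80 = 1.5695.
%ΔEBIT = DOL × %ΔSales = 1.5695 × -5.4% = -8.5%.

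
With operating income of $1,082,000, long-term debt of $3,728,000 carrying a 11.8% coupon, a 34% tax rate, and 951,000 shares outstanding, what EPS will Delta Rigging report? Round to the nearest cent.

Pre-tax income = $1,082,000 − $439,904.00 = $642,096.00.
After tax at 34%: net income = $642,096.00 × 0.66 = $423,783.36.
EPS = $423,783.36 ÷ 951,000 = $0.45.

$0.45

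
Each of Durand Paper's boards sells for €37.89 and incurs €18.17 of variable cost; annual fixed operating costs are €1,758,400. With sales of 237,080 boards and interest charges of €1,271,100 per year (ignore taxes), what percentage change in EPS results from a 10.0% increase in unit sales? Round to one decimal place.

+28.4%

Total contribution margin = 237,080 × €19.72 = €4,675,217.60.
Subtracting fixed costs: EBIT = €4,675,217.60 − €1,758,400 = €2,916,817.60.
Interest = €1,271,100.00, so EBIT − I = €1,645,717.60.
Degree of combined leverage = contribution ÷ (EBIT − I) = €4,675,217.60 ÷ €1,645,717.60 = 2.8408.
%ΔEPS = DCL × %ΔSales = 2.8408 × +10.0% = +28.4%.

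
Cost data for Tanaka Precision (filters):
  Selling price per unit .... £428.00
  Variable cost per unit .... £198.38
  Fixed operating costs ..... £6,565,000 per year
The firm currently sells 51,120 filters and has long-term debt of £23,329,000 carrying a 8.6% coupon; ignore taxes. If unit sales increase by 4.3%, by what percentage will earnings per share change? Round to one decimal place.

At 51,120 units, contribution = 51,120 × £229.62 = £11,738,174.40.
EBIT = £11,738,174.40 − £6,565,000 = £5,173,174.40.
After interest of £2,006,294.00, pre-tax earnings = £3,166,880.40.
Degree of combined leverage = contribution ÷ (EBIT − I) = £11,738,174.40 ÷ £3,166,880.40 = 3.7065.
%ΔEPS = DCL × %ΔSales = 3.7065 × +4.3% = +15.9%.

+15.9%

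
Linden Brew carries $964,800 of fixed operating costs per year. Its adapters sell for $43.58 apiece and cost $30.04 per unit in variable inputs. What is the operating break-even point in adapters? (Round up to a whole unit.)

Contribution margin per unit = $43.58 − $30.04 = $13.54.
Break-even Q = $964,800 / $13.54 = 71,255.54 → 71,256 adapters.

71,256 adapters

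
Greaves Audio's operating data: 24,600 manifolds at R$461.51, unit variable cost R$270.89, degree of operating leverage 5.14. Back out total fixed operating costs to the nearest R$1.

Total contribution margin = 24,600 × R$190.62 = R$4,689,252.00.
DOL = contribution / EBIT, so EBIT = R$4,689,252.00 / 5.14 = R$912,305.84.
Fixed costs = CM − EBIT = R$4,689,252.00 − R$912,305.84 = R$3,776,946.

R$3,776,946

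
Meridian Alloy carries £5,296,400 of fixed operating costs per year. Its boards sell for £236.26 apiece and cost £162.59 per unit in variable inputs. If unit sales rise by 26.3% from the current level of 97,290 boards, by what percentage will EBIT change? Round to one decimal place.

+100.8%

Total contribution margin = 97,290 × £73.67 = £7,167,354.30.
EBIT = £7,167,354.30 − £5,296,400 = £1,870,954.30.
DOL = contribution ÷ EBIT = £7,167,354.30 ÷ £1,870,954.30 = 3.8309.
So EBIT moves 3.8309 × (+26.3%) = +100.8%.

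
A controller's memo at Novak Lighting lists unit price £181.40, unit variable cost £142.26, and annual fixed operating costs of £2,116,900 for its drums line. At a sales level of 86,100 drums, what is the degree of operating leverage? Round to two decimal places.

2.69

At 86,100 units, contribution = 86,100 × £39.14 = £3,369,954.00.
Subtracting fixed costs: EBIT = £3,369,954.00 − £2,116,900 = £1,253,054.00.
So DOL = total CM / EBIT = £3,369,954.00 / £1,253,054.00 = 2.6894.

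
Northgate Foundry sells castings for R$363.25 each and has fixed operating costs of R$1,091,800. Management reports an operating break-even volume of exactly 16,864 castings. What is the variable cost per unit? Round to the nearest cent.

R$298.51

At break-even, FC = Q × (P − VC), so P − VC = R$1,091,800 ÷ 16,864 = R$64.7415.
Variable cost per unit = R$363.25 − R$64.7415 = R$298.51.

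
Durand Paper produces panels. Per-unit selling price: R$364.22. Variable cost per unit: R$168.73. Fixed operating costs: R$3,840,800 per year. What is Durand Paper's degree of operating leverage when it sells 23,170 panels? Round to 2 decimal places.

6.58

Contribution at this volume is 23,170 × R$195.49 = R$4,529,503.30.
Subtracting fixed costs: EBIT = R$4,529,503.30 − R$3,840,800 = R$688,703.30.
So DOL = total CM / EBIT = R$4,529,503.30 / R$688,703.30 = 6.5769.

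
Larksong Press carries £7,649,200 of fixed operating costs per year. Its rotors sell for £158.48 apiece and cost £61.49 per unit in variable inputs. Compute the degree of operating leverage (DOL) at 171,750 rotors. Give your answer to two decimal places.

At 171,750 units, contribution = 171,750 × £96.99 = £16,658,032.50.
Operating income = contribution − fixed costs = £16,658,032.50 − £7,649,200 = £9,008,832.50.
DOL = contribution ÷ EBIT = £16,658,032.50 ÷ £9,008,832.50 = 1.8491.

1.85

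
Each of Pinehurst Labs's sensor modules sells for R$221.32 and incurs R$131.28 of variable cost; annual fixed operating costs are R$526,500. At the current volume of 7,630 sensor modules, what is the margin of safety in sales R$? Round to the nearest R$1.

Each unit contributes R$221.32 − R$131.28 = R$90.04. Break-even units = R$526,500 ÷ R$90.04 = 5,847.40; break-even revenue = 5,847.40 × R$221.32 = R$1,294,146.82.
Actual sales revenue = 7,630 × R$221.32 = R$1,688,671.60.
Margin of safety = R$1,688,671.60 − R$1,294,146.82 = R$394,525.

R$394,525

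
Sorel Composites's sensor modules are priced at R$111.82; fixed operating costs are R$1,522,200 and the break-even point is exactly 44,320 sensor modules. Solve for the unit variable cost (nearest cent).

At break-even, FC = Q × (P − VC), so P − VC = R$1,522,200 ÷ 44,320 = R$34.3457.
Hence VC = price − CM = R$111.82 − R$34.3457 = R$77.47.

R$77.47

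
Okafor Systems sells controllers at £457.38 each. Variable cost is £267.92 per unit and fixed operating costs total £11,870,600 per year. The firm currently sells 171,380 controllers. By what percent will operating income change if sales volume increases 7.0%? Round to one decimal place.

+11.0%

At 171,380 units, contribution = 171,380 × £189.46 = £32,469,654.80.
EBIT = £32,469,654.80 − £11,870,600 = £20,599,054.80.
So DOL = total CM / EBIT = £32,469,654.80 / £20,599,054.80 = 1.5763.
So EBIT moves 1.5763 × (+7.0%) = +11.0%.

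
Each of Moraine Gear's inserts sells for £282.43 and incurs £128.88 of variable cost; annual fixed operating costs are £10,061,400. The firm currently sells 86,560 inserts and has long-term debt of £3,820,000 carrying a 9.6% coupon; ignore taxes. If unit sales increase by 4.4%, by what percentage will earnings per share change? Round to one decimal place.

Total contribution margin = 86,560 × £153.55 = £13,291,288.00.
Subtracting fixed costs: EBIT = £13,291,288.00 − £10,061,400 = £3,229,888.00.
After interest of £366,720.00, pre-tax earnings = £2,863,168.00.
Degree of combined leverage = contribution ÷ (EBIT − I) = £13,291,288.00 ÷ £2,863,168.00 = 4.6422.
EPS therefore changes by 4.6422 × (+4.4%) = +20.4%.

+20.4%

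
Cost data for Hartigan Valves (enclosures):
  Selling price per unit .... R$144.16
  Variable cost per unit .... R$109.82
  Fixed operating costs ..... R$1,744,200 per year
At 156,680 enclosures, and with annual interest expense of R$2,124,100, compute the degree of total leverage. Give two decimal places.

Total contribution margin = 156,680 × R$34.34 = R$5,380,391.20.
Subtracting fixed costs: EBIT = R$5,380,391.20 − R$1,744,200 = R$3,636,191.20. Interest = R$2,124,100.00, so EBIT − I = R$1,512,091.20.
Degree of total leverage = total CM / (EBIT − interest) = R$5,380,391.20 / R$1,512,091.20 = 3.5582.

3.56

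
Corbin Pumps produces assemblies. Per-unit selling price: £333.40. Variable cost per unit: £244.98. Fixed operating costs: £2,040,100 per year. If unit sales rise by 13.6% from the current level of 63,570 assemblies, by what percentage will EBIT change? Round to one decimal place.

At 63,570 units, contribution = 63,570 × £88.42 = £5,620,859.40.
Operating income = contribution − fixed costs = £5,620,859.40 − £2,040,100 = £3,580,759.40.
So DOL = total CM / EBIT = £5,620,859.40 / £3,580,759.40 = 1.5697.
%ΔEBIT = DOL × %ΔSales = 1.5697 × +13.6% = +21.3%.

+21.3%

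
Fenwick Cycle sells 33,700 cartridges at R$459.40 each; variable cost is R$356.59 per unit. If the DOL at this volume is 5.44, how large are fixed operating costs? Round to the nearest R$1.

Contribution at this volume is 33,700 × R$102.81 = R$3,464,697.00.
DOL = contribution / EBIT, so EBIT = R$3,464,697.00 / 5.44 = R$636,892.83.
Fixed costs = CM − EBIT = R$3,464,697.00 − R$636,892.83 = R$2,827,804.

R$2,827,804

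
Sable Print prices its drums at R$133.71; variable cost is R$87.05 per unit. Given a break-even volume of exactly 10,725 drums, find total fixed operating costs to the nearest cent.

Unit CM = price − variable cost = R$133.71 − R$87.05 = R$46.66.
Fixed costs = break-even units × CM = 10,725 × R$46.66 = R$500,428.50.

R$500,428.50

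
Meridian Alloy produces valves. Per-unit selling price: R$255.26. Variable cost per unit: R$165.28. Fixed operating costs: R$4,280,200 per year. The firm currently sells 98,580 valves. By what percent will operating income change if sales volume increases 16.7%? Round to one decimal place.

+32.3%

Total contribution margin = 98,580 × R$89.98 = R$8,870,228.40.
Subtracting fixed costs: EBIT = R$8,870,228.40 − R$4,280,200 = R$4,590,028.40.
So DOL = total CM / EBIT = R$8,870,228.40 / R$4,590,028.40 = 1.9325.
Operating income changes by 1.9325 × +16.7% = +32.3%.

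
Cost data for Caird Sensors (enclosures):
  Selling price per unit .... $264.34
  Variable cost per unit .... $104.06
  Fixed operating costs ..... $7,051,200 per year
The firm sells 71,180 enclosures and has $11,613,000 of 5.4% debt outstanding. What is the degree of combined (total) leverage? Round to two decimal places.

Contribution at this volume is 71,180 × $160.28 = $11,408,730.40.
Subtracting fixed costs: EBIT = $11,408,730.40 − $7,051,200 = $4,357,530.40. Interest = $627,102.00.
DOL = $11,408,730.40 ÷ $4,357,530.40 = 2.6182; DFL = $4,357,530.40 ÷ $3,730,428.40 = 1.1681.
Combined leverage = 2.6182 × 1.1681 = 3.0583.

3.06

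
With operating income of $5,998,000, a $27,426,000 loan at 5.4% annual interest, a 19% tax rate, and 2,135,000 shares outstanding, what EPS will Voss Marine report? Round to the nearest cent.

Interest = $1,481,004.00, so EBT = $5,998,000 − $1,481,004.00 = $4,516,996.00.
Net income = $4,516,996.00 × (1 − 0.19) = $3,658,766.76.
EPS = $3,658,766.76 ÷ 2,135,000 = $1.71.

$1.71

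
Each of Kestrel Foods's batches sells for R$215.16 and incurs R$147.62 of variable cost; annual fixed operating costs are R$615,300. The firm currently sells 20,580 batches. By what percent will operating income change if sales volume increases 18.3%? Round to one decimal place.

+32.8%

Contribution at this volume is 20,580 × R$67.54 = R$1,389,973.20.
EBIT = R$1,389,973.20 − R$615,300 = R$774,673.20.
Degree of operating leverage = R$1,389,973.20 / R$774,673.20 = 1.7943.
So EBIT moves 1.7943 × (+18.3%) = +32.8%.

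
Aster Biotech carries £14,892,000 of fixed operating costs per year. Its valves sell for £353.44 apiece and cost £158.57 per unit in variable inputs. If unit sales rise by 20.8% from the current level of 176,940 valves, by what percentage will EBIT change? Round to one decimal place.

+36.6%

At 176,940 units, contribution = 176,940 × £194.87 = £34,480,297.80.
Operating income = contribution − fixed costs = £34,480,297.80 − £14,892,000 = £19,588,297.80.
So DOL = total CM / EBIT = £34,480,297.80 / £19,588,297.80 = 1.7602.
Operating income changes by 1.7602 × +20.8% = +36.6%.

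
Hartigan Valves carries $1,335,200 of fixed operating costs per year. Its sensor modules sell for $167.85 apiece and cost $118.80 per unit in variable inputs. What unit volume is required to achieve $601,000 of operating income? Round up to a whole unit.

39,475 sensor modules

Contribution margin per unit = $167.85 − $118.80 = $49.05.
Required volume = (fixed costs + target profit) ÷ CM = ($1,335,200 + $601,000) ÷ $49.05 = 39,474.01, so 39,475 sensor modules.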